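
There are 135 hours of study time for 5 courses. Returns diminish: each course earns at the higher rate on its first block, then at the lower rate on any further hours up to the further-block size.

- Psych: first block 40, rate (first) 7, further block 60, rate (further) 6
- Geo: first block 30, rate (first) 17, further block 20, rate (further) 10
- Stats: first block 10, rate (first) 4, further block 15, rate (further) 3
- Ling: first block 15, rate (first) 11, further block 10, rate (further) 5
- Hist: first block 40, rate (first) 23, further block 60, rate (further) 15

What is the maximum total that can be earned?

2385

Order all 10 blocks by rate: Hist/T1 23 > Geo/T1 17 > Hist/T2 15 > Ling/T1 11 > Geo/T2 10 > Psych/T1 7 > Psych/T2 6 > Ling/T2 5 > Stats/T1 4 > Stats/T2 3.
Fill Hist T1 block (40 at 23) → 95 left.
Geo T1 at 17: fill all 30 → 65 left.
Fill Hist T2 block (60 at 15) → 5 left.
5 remain; put them into Ling T1 at 11.
Total = 23×40 + 17×30 + 15×60 + 11×5 = 2385.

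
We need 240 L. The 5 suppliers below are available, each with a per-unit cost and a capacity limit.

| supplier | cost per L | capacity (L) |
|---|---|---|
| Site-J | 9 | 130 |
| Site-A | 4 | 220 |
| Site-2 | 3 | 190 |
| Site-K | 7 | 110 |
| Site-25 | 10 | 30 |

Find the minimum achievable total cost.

770

Use suppliers in increasing cost order.
Site-2 (3): use full 190 → 50 L to go.
Site-A at 4: take 50 of its 220 → requirement met.
Site-K, Site-J, Site-25: unused.
Cost = 190×3 + 50×4 = 770.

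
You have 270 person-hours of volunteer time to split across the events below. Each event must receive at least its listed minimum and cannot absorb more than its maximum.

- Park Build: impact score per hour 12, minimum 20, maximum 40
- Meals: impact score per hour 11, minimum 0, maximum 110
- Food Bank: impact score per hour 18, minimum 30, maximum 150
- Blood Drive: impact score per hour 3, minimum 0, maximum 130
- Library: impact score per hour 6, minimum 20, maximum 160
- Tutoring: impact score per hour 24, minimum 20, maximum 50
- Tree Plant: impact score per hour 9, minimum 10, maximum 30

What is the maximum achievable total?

4590

Meeting every minimum uses 20+0+30+0+20+20+10 = 100 person-hours, leaving 170.
Highest impact score per hour first: Tutoring 24 > Food Bank 18 > Park Build 12 > Meals 11 > Tree Plant 9 > Library 6 > Blood Drive 3.
Give Tutoring 30 more to hit its cap of 50 ; 140 left.
Give Food Bank 120 more to hit its cap of 150 ; 20 left.
Give Park Build 20 more to hit its cap of 40 ; 0 left.
Total = 12×40 + 18×150 + 6×20 + 24×50 + 9×10 = 4590.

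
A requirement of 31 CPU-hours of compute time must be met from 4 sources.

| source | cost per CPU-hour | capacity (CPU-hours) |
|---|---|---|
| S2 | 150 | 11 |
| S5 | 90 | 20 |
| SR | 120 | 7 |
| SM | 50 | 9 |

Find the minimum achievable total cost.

2490

Cheapest first:
SM (50): use full 9 — 22 CPU-hours to go.
S5 at 90: take all 20 CPU-hours — 2 still needed.
SR (120): take the remaining 2 — done.
S2: unused.
Cost = 9×50 + 20×90 + 2×120 = 2490.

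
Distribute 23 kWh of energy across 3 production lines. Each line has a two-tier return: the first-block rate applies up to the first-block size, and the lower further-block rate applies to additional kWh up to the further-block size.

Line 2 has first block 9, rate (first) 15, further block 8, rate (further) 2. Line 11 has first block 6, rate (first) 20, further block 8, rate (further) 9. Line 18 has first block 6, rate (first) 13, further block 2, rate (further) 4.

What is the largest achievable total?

Treat each block as its own option and order by rate: Line 11/first 20 > Line 2/first 15 > Line 18/first 13 > Line 11/second 9 > Line 18/second 4 > Line 2/second 2.
Line 11/first (20): +6 → 17 left.
Fill Line 2 first block (9 at 15) → 8 left.
Line 18 first at 13: fill all 6 → 2 left.
2 remain; put them into Line 11 second at 9.
Total = 20×6 + 15×9 + 13×6 + 9×2 = 351.

351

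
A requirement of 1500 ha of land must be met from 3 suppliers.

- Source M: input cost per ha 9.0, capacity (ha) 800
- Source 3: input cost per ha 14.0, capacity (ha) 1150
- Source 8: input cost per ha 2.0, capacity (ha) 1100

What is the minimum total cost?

5800

Fill from the cheapest supplier first.
Source 8 (2.0): use full 1100 → 400 ha to go.
Take 400 from Source M at 9.0 to finish.
Source 3: unused.
Cost = 1100×2.0 + 400×9.0 = 5800.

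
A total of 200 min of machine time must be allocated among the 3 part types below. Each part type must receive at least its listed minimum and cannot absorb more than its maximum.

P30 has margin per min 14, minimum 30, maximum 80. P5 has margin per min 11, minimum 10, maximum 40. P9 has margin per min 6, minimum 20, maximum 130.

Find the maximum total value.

Meeting every minimum uses 30+10+20 = 60 min, leaving 140.
Order the part types by margin per min: P30 14 > P5 11 > P9 6.
Give P30 50 more to hit its cap of 80 ; 90 left.
Give P5 30 more to hit its cap of 40 ; 60 left.
P9: +60 (room for 110) → 80. Pool exhausted.
Total = 14×80 + 11×40 + 6×80 = 2040.

2040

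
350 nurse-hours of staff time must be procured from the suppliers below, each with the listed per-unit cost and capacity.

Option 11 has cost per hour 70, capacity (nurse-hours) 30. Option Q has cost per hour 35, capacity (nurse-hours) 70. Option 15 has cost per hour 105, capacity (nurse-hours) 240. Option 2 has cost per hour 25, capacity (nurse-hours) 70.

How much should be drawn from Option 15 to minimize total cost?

180

Cheapest first:
Take 70 from Option 2 at 25 ; need 280 more.
Option Q (35): use full 70 ; 210 nurse-hours to go.
Take 30 from Option 11 at 70 ; need 180 more.
Option 15 (105): take the remaining 180 ; done.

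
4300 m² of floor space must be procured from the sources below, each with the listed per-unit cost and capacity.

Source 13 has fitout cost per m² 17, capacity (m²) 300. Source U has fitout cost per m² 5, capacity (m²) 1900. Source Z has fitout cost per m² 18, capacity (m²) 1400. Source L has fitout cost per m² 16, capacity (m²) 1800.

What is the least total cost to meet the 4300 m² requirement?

Fill from the cheapest source first.
Take 1900 from Source U at 5 → need 2400 more.
Take 1800 from Source L at 16 → need 600 more.
Source 13 at 17: take all 300 m² → 300 still needed.
Source Z (18): take the remaining 300 → done.
Cost = 1900×5 + 1800×16 + 300×17 + 300×18 = 48800.

48800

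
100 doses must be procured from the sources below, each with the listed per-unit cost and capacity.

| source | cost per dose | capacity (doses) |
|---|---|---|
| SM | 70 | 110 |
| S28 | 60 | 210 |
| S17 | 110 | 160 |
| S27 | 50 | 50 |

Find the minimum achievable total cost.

Cheapest first:
Take 50 from S27 at 50 ; need 50 more.
S28 at 60: take 50 of its 210 ; requirement met.
SM, S17: unused.
Cost = 50×50 + 50×60 = 5500.

5500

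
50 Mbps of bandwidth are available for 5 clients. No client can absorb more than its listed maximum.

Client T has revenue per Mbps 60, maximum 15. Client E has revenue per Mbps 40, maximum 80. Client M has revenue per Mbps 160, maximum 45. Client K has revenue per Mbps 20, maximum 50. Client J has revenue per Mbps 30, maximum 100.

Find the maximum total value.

7500

Highest revenue per Mbps first: Client M 160 > Client T 60 > Client E 40 > Client J 30 > Client K 20.
Client M: +45 to 45 (cap) — 5 left.
Client T has room for 15 but only 5 remain, so it gets 5.
Total = 60×5 + 160×45 = 7500.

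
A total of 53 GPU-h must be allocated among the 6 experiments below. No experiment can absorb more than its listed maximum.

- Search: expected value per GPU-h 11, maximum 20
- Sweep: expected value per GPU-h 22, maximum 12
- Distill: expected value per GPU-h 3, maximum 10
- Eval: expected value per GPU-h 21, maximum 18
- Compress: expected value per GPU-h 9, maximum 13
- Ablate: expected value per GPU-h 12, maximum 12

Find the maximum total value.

Highest expected value per GPU-h first: Sweep 22 > Eval 21 > Ablate 12 > Search 11 > Compress 9 > Distill 3.
Give Sweep 12 to hit its cap of 12 — 41 left.
Eval: +18 to 18 (cap) — 23 left.
Ablate: +12 to 12 (cap) — 11 left.
Search has room for 20 but only 11 remain, so it gets 11.
Total = 11×11 + 22×12 + 21×18 + 12×12 = 907.

907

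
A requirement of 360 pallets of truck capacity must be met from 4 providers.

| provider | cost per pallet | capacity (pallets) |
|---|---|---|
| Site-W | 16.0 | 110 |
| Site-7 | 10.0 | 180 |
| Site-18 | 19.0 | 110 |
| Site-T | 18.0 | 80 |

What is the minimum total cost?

4820

Cheapest first:
Take 180 from Site-7 at 10.0 ; need 180 more.
Site-W at 16.0: take all 110 pallets ; 70 still needed.
Site-T (18.0): take the remaining 70 ; done.
Site-18: unused.
Cost = 180×10.0 + 110×16.0 + 70×18.0 = 4820.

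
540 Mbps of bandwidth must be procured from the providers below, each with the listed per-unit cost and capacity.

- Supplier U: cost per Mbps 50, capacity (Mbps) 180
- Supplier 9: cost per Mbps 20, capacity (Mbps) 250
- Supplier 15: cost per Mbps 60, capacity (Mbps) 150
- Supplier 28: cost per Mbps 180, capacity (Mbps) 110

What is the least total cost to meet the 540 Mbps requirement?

20600

Fill from the cheapest provider first.
Take 250 from Supplier 9 at 20 ; need 290 more.
Take 180 from Supplier U at 50 ; need 110 more.
Take 110 from Supplier 15 at 60 to finish.
Supplier 28: unused.
Cost = 250×20 + 180×50 + 110×60 = 20600.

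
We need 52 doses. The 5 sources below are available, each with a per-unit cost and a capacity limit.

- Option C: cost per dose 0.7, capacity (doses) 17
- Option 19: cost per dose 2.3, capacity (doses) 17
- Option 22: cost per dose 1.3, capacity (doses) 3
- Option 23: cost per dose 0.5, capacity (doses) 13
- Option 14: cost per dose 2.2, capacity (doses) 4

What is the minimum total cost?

Use sources in increasing cost order.
Option 23 at 0.5: take all 13 doses → 39 still needed.
Option C at 0.7: take all 17 doses → 22 still needed.
Option 22 (1.3): use full 3 → 19 doses to go.
Option 14 (2.2): use full 4 → 15 doses to go.
Option 19 at 2.3: take 15 of its 17 → requirement met.
Cost = 13×0.5 + 17×0.7 + 3×1.3 + 4×2.2 + 15×2.3 = 65.6.

65.6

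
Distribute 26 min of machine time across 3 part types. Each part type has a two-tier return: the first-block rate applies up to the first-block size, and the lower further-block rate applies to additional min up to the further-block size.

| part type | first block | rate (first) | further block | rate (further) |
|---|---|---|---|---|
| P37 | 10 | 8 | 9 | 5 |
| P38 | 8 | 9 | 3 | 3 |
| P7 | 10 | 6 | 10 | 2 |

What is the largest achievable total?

Order all 6 blocks by rate: P38/T1 9 > P37/T1 8 > P7/T1 6 > P37/T2 5 > P38/T2 3 > P7/T2 2.
Fill P38 T1 block (8 at 9) — 18 left.
P37 T1 at 8: fill all 10 — 8 left.
8 remain; put them into P7 T1 at 6.
Total = 9×8 + 8×10 + 6×8 = 200.

200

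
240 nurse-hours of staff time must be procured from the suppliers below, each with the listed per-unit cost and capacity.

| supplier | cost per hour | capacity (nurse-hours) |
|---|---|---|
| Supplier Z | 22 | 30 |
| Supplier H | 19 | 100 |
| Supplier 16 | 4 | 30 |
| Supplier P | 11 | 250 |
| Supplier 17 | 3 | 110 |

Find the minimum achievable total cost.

Fill from the cheapest supplier first.
Take 110 from Supplier 17 at 3 — need 130 more.
Take 30 from Supplier 16 at 4 — need 100 more.
Take 100 from Supplier P at 11 to finish.
Supplier H, Supplier Z: unused.
Cost = 110×3 + 30×4 + 100×11 = 1550.

1550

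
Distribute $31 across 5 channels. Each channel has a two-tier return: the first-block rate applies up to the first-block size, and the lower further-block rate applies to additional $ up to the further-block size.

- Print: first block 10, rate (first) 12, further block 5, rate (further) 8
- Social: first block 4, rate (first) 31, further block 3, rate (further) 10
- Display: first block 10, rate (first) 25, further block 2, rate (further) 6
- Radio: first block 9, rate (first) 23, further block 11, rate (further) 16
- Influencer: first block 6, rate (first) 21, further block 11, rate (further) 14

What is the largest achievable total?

Rank every tier by rate: Social/first 31 > Display/first 25 > Radio/first 23 > Influencer/first 21 > Radio/second 16 > Influencer/second 14 > Print/first 12 > Social/second 10 > Print/second 8 > Display/second 6.
Fill Social first block (4 at 31) ; 27 left.
Display/first (25): +10 ; 17 left.
Radio first at 23: fill all 9 ; 8 left.
Influencer first at 21: fill all 6 ; 2 left.
Radio second at 16: only 2 left, fill 2.
Total = 31×4 + 25×10 + 23×9 + 21×6 + 16×2 = 739.

739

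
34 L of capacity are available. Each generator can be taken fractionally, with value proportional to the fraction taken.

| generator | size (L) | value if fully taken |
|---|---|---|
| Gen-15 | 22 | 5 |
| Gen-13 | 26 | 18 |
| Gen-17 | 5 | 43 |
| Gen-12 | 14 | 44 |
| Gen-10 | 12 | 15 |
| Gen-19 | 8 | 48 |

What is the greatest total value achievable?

Rank by value-to-size ratio: Gen-17 43/5≈8.6, Gen-19 48/8≈6, Gen-12 44/14≈3.14, Gen-10 15/12≈1.25, Gen-13 18/26≈0.692, Gen-15 5/22≈0.227.
All 5 L of Gen-17 fit (value 43) → 29 remain.
Take all of Gen-19 (8 L, value 48) → 21 L left.
Gen-12: take in full, 14 L for value 44 → 7 left.
Fill the last 7 L with part of Gen-10: 7/12 of it earns 8.75.
Total value = 143.75.

143.75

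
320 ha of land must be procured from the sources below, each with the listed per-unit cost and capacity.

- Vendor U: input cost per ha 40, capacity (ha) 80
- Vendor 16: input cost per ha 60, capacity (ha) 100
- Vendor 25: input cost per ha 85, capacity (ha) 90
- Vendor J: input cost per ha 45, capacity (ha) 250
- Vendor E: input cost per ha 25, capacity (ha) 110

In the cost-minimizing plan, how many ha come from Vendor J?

Cheapest first:
Vendor E (25): use full 110 ; 210 ha to go.
Vendor U (40): use full 80 ; 130 ha to go.
Vendor J at 45: take 130 of its 250 ; requirement met.
Vendor 16, Vendor 25: unused.

130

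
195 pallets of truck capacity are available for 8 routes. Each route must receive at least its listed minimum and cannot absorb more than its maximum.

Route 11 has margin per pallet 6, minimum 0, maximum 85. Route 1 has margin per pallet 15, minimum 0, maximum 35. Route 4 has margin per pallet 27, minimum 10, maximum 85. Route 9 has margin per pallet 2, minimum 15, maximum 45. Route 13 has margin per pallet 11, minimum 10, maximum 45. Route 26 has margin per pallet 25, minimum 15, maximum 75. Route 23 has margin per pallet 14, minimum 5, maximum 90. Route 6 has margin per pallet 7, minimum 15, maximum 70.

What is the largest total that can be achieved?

Meeting every minimum uses 0+0+10+15+10+15+5+15 = 70 pallets, leaving 125.
Highest margin per pallet first: Route 4 27 > Route 26 25 > Route 1 15 > Route 23 14 > Route 13 11 > Route 6 7 > Route 11 6 > Route 9 2.
Give Route 4 75 more to hit its cap of 85 ; 50 left.
Only 50 left; Route 26 takes them to reach 65.
Total = 27×85 + 2×15 + 11×10 + 25×65 + 14×5 + 7×15 = 4235.

4235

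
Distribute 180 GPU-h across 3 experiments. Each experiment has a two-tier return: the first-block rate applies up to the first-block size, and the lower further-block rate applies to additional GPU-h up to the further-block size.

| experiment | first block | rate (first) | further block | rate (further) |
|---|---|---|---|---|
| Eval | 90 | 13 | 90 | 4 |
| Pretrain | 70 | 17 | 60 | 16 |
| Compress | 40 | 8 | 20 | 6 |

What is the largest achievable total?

2800

Rank every tier by rate: Pretrain/tier1 17 > Pretrain/tier2 16 > Eval/tier1 13 > Compress/tier1 8 > Compress/tier2 6 > Eval/tier2 4.
Fill Pretrain tier1 block (70 at 17) ; 110 left.
Pretrain tier2 at 16: fill all 60 ; 50 left.
Eval/tier1: +50 of 90 at 13; pool empty.
Total = 17×70 + 16×60 + 13×50 = 2800.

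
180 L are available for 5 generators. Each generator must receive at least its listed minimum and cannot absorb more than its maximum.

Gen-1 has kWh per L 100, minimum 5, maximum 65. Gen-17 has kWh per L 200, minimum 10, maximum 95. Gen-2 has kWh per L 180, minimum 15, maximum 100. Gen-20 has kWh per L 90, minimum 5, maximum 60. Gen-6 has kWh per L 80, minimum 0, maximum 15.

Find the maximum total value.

Meeting every minimum uses 5+10+15+5+0 = 35 L, leaving 145.
Rank by kWh per L: Gen-17 200 > Gen-2 180 > Gen-1 100 > Gen-20 90 > Gen-6 80.
Give Gen-17 85 more to hit its cap of 95 — 60 left.
Gen-2 has room for 85 more but only 60 remain, so it gets 75.
Total = 100×5 + 200×95 + 180×75 + 90×5 = 33450.

33450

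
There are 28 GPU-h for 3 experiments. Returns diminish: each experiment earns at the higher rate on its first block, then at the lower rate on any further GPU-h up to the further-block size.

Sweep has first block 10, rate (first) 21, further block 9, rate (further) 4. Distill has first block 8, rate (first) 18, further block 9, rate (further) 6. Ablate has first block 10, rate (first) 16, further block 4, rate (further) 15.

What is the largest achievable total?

Treat each block as its own option and order by rate: Sweep/first 21 > Distill/first 18 > Ablate/first 16 > Ablate/second 15 > Distill/second 6 > Sweep/second 4.
Fill Sweep first block (10 at 21) → 18 left.
Distill first at 18: fill all 8 → 10 left.
Ablate first at 16: fill all 10 → 0 left.
Total = 21×10 + 18×8 + 16×10 = 514.

514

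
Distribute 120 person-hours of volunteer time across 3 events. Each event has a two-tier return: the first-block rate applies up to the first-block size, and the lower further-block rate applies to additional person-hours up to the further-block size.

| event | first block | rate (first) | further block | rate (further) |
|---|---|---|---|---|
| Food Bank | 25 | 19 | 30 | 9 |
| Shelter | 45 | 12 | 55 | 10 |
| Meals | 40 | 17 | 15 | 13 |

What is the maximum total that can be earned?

1830

Order all 6 blocks by rate: Food Bank/tier1 19 > Meals/tier1 17 > Meals/tier2 13 > Shelter/tier1 12 > Shelter/tier2 10 > Food Bank/tier2 9.
Food Bank/tier1 (19): +25 — 95 left.
Fill Meals tier1 block (40 at 17) — 55 left.
Fill Meals tier2 block (15 at 13) — 40 left.
Shelter tier1 at 12: only 40 left, fill 40.
Total = 19×25 + 17×40 + 13×15 + 12×40 = 1830.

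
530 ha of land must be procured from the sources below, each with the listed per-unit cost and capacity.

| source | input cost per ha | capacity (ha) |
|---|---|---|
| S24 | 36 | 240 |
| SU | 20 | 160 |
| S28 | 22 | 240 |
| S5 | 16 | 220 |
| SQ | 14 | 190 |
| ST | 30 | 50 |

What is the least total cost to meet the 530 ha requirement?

8580

Fill from the cheapest source first.
SQ (14): use full 190 → 340 ha to go.
Take 220 from S5 at 16 → need 120 more.
SU at 20: take 120 of its 160 → requirement met.
S28, ST, S24: unused.
Cost = 190×14 + 220×16 + 120×20 = 8580.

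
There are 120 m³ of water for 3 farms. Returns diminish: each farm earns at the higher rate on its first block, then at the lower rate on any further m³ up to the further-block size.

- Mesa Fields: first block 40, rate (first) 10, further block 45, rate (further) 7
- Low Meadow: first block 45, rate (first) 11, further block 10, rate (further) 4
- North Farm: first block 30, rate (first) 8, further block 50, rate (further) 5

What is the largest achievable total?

1170

Rank every tier by rate: Low Meadow/tier1 11 > Mesa Fields/tier1 10 > North Farm/tier1 8 > Mesa Fields/tier2 7 > North Farm/tier2 5 > Low Meadow/tier2 4.
Low Meadow tier1 at 11: fill all 45 ; 75 left.
Fill Mesa Fields tier1 block (40 at 10) ; 35 left.
Fill North Farm tier1 block (30 at 8) ; 5 left.
5 remain; put them into Mesa Fields tier2 at 7.
Total = 11×45 + 10×40 + 8×30 + 7×5 = 1170.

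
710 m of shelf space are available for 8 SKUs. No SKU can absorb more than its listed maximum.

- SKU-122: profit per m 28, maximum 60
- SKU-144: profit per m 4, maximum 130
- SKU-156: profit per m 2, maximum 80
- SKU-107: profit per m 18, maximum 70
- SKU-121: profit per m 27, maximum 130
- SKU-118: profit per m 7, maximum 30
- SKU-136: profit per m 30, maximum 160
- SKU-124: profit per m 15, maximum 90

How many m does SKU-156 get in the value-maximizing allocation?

Rank by profit per m: SKU-136 30 > SKU-122 28 > SKU-121 27 > SKU-107 18 > SKU-124 15 > SKU-118 7 > SKU-144 4 > SKU-156 2.
Give SKU-136 160 to hit its cap of 160 — 550 left.
Give SKU-122 60 to hit its cap of 60 — 490 left.
SKU-121: +130 to 130 (cap) — 360 left.
Give SKU-107 70 to hit its cap of 70 — 290 left.
SKU-124: +90 to 90 (cap) — 200 left.
SKU-118 takes 30 to reach its cap of 30 — 170 left.
SKU-144: +130 to 130 (cap) — 40 left.
SKU-156 has room for 80 but only 40 remain, so it gets 40.

40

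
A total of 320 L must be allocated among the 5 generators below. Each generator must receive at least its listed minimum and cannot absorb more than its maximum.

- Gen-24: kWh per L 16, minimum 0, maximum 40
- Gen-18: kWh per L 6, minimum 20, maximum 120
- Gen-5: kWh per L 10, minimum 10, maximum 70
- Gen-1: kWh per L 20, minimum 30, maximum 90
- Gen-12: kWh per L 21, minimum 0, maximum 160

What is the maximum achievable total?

Meeting every minimum uses 0+20+10+30+0 = 60 L, leaving 260.
Rank by kWh per L: Gen-12 21 > Gen-1 20 > Gen-24 16 > Gen-5 10 > Gen-18 6.
Gen-12: +160 to 160 (cap) — 100 left.
Give Gen-1 60 more to hit its cap of 90 — 40 left.
Gen-24 takes 40 more to reach its cap of 40 — 0 left.
Total = 16×40 + 6×20 + 10×10 + 20×90 + 21×160 = 6020.

6020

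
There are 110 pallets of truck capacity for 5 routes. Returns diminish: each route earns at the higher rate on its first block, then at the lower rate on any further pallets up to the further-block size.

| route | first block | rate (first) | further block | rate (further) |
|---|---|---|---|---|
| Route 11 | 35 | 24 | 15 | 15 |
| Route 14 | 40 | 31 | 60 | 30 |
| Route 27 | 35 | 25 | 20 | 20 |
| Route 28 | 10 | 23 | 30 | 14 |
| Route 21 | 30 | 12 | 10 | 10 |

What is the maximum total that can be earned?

3290

Treat each block as its own option and order by rate: Route 14/first 31 > Route 14/second 30 > Route 27/first 25 > Route 11/first 24 > Route 28/first 23 > Route 27/second 20 > Route 11/second 15 > Route 28/second 14 > Route 21/first 12 > Route 21/second 10.
Fill Route 14 first block (40 at 31) → 70 left.
Fill Route 14 second block (60 at 30) → 10 left.
10 remain; put them into Route 27 first at 25.
Total = 31×40 + 30×60 + 25×10 = 3290.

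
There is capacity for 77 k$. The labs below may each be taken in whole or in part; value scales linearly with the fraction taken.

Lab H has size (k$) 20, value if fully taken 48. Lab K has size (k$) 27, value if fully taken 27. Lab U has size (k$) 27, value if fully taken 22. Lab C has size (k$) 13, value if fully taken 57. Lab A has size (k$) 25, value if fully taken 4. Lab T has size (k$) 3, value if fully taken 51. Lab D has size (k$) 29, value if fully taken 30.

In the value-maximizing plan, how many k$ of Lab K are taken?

Rank by value-to-size ratio: Lab T 51/3≈17, Lab C 57/13≈4.38, Lab H 48/20≈2.4, Lab D 30/29≈1.03, Lab K 27/27≈1, Lab U 22/27≈0.815, Lab A 4/25≈0.16.
Lab T: take in full, 3 k$ for value 51 — 74 left.
Lab C: take in full, 13 k$ for value 57 — 61 left.
Lab H: take in full, 20 k$ for value 48 — 41 left.
All 29 k$ of Lab D fit (value 30) — 12 remain.
Fill the last 12 k$ with part of Lab K: 12/27 of it earns 12.

12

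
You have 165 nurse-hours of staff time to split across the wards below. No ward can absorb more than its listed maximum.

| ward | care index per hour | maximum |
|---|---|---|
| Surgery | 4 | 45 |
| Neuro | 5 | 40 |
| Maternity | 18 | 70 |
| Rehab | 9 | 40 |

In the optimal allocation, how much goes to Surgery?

15

Rank by care index per hour: Maternity 18 > Rehab 9 > Neuro 5 > Surgery 4.
Give Maternity 70 to hit its cap of 70 → 95 left.
Rehab takes 40 to reach its cap of 40 → 55 left.
Neuro takes 40 to reach its cap of 40 → 15 left.
Surgery: +15 (room for 45) → 15. Pool exhausted.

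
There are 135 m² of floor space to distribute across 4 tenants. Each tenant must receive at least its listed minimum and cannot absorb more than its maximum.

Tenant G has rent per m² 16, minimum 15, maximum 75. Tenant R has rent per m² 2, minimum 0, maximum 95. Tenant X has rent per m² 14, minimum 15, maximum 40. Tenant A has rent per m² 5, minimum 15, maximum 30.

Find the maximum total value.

1860

Meeting every minimum uses 15+0+15+15 = 45 m², leaving 90.
Highest rent per m² first: Tenant G 16 > Tenant X 14 > Tenant A 5 > Tenant R 2.
Tenant G takes 60 more to reach its cap of 75 — 30 left.
Tenant X takes 25 more to reach its cap of 40 — 5 left.
Tenant A has room for 15 more but only 5 remain, so it gets 20.
Total = 16×75 + 14×40 + 5×20 = 1860.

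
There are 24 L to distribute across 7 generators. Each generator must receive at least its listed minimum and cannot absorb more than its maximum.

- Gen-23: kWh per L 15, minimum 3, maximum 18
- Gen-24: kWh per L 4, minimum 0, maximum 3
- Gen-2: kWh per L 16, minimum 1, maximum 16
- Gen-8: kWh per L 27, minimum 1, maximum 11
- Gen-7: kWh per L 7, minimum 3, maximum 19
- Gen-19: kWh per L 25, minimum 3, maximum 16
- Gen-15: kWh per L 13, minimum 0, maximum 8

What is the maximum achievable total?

Meeting every minimum uses 3+0+1+1+3+3+0 = 11 L, leaving 13.
Order the generators by kWh per L: Gen-8 27 > Gen-19 25 > Gen-2 16 > Gen-23 15 > Gen-15 13 > Gen-7 7 > Gen-24 4.
Gen-8: +10 to 11 (cap) → 3 left.
Gen-19 has room for 13 more but only 3 remain, so it gets 6.
Total = 15×3 + 16×1 + 27×11 + 7×3 + 25×6 = 529.

529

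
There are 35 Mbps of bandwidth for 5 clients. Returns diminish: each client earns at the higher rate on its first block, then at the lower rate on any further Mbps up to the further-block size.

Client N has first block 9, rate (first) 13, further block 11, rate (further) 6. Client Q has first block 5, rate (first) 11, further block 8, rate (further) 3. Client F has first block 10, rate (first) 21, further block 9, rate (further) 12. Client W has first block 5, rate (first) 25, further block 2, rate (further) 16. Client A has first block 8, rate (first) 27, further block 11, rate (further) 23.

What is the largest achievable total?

820

Order all 10 blocks by rate: Client A/first 27 > Client W/first 25 > Client A/second 23 > Client F/first 21 > Client W/second 16 > Client N/first 13 > Client F/second 12 > Client Q/first 11 > Client N/second 6 > Client Q/second 3.
Fill Client A first block (8 at 27) — 27 left.
Client W first at 25: fill all 5 — 22 left.
Client A second at 23: fill all 11 — 11 left.
Client F first at 21: fill all 10 — 1 left.
Client W/second: +1 of 2 at 16; pool empty.
Total = 27×8 + 25×5 + 23×11 + 21×10 + 16×1 = 820.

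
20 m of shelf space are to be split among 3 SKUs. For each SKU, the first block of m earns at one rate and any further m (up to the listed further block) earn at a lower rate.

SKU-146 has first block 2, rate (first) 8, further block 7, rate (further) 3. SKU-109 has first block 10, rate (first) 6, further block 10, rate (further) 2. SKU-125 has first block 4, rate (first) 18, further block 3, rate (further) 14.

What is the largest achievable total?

193

Treat each block as its own option and order by rate: SKU-125/tier1 18 > SKU-125/tier2 14 > SKU-146/tier1 8 > SKU-109/tier1 6 > SKU-146/tier2 3 > SKU-109/tier2 2.
SKU-125/tier1 (18): +4 ; 16 left.
SKU-125/tier2 (14): +3 ; 13 left.
Fill SKU-146 tier1 block (2 at 8) ; 11 left.
SKU-109 tier1 at 6: fill all 10 ; 1 left.
SKU-146/tier2: +1 of 7 at 3; pool empty.
Total = 18×4 + 14×3 + 8×2 + 6×10 + 3×1 = 193.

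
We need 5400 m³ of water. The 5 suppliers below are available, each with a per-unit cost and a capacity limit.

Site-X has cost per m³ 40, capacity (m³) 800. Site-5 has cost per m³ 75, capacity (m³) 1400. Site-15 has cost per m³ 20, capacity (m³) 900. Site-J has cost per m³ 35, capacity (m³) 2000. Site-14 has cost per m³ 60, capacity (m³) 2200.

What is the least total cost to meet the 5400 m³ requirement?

222000

Cheapest first:
Site-15 (20): use full 900 ; 4500 m³ to go.
Site-J (35): use full 2000 ; 2500 m³ to go.
Site-X at 40: take all 800 m³ ; 1700 still needed.
Take 1700 from Site-14 at 60 to finish.
Site-5: unused.
Cost = 900×20 + 2000×35 + 800×40 + 1700×60 = 222000.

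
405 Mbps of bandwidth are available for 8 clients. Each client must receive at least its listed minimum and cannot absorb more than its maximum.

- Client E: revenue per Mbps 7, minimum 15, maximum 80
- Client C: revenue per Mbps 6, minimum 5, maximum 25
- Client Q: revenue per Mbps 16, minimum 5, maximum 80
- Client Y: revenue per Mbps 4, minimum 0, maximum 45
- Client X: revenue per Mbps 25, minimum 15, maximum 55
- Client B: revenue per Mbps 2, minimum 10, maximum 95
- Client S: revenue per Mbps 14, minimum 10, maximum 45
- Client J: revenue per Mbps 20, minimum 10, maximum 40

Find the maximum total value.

5045

Meeting every minimum uses 15+5+5+0+15+10+10+10 = 70 Mbps, leaving 335.
Order the clients by revenue per Mbps: Client X 25 > Client J 20 > Client Q 16 > Client S 14 > Client E 7 > Client C 6 > Client Y 4 > Client B 2.
Give Client X 40 more to hit its cap of 55 → 295 left.
Client J takes 30 more to reach its cap of 40 → 265 left.
Client Q takes 75 more to reach its cap of 80 → 190 left.
Give Client S 35 more to hit its cap of 45 → 155 left.
Client E: +65 to 80 (cap) → 90 left.
Client C takes 20 more to reach its cap of 25 → 70 left.
Client Y: +45 to 45 (cap) → 25 left.
Client B: +25 (room for 85) → 35. Pool exhausted.
Total = 7×80 + 6×25 + 16×80 + 4×45 + 25×55 + 2×35 + 14×45 + 20×40 = 5045.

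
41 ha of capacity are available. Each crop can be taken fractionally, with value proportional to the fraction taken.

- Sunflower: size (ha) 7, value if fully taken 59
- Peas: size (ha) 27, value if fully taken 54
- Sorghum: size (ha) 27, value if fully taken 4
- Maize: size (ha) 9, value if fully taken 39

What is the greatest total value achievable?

148

Rank by value-to-size ratio: Sunflower 59/7≈8.43, Maize 39/9≈4.33, Peas 54/27≈2, Sorghum 4/27≈0.148.
Take all of Sunflower (7 ha, value 59) — 34 ha left.
All 9 ha of Maize fit (value 39) — 25 remain.
Only 25 ha remain; take 25/27 of Peas for value 54×25/27 = 50.
Total value = 148.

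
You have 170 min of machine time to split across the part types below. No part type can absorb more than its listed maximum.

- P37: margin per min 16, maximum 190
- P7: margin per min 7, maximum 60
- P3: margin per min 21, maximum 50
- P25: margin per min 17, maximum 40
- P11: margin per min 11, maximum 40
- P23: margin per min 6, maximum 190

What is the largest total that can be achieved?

Highest margin per min first: P3 21 > P25 17 > P37 16 > P11 11 > P7 7 > P23 6.
P3 takes 50 to reach its cap of 50 — 120 left.
Give P25 40 to hit its cap of 40 — 80 left.
P37: +80 (room for 190) → 80. Pool exhausted.
Total = 16×80 + 21×50 + 17×40 = 3010.

3010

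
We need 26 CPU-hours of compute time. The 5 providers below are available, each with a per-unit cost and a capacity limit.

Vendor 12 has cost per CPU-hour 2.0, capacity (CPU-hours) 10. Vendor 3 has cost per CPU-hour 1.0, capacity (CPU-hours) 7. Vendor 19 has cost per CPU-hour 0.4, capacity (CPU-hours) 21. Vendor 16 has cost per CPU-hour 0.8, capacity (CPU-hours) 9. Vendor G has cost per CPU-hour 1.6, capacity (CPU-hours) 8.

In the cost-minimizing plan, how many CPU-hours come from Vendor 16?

5

Use providers in increasing cost order.
Vendor 19 at 0.4: take all 21 CPU-hours → 5 still needed.
Take 5 from Vendor 16 at 0.8 to finish.
Vendor 3, Vendor G, Vendor 12: unused.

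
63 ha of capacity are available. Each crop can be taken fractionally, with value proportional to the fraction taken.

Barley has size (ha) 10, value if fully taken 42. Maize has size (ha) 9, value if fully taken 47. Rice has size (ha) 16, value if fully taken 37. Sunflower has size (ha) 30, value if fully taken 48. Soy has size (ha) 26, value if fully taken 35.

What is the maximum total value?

170.8

Best value per unit of size first: Maize 47/9≈5.22, Barley 42/10≈4.2, Rice 37/16≈2.31, Sunflower 48/30≈1.6, Soy 35/26≈1.35.
Maize: take in full, 9 ha for value 47 ; 54 left.
Barley: take in full, 10 ha for value 42 ; 44 left.
All 16 ha of Rice fit (value 37) ; 28 remain.
28 ha left: a 28/30 share of Sunflower gives 48×28/30 = 44.8.
Total value = 170.8.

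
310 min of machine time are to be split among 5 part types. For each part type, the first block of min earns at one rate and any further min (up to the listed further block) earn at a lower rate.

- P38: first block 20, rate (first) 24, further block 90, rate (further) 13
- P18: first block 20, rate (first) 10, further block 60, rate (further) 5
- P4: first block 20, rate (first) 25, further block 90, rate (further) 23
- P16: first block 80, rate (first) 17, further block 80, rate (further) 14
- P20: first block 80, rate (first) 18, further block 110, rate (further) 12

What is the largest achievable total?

Order all 10 blocks by rate: P4/T1 25 > P38/T1 24 > P4/T2 23 > P20/T1 18 > P16/T1 17 > P16/T2 14 > P38/T2 13 > P20/T2 12 > P18/T1 10 > P18/T2 5.
Fill P4 T1 block (20 at 25) ; 290 left.
P38/T1 (24): +20 ; 270 left.
Fill P4 T2 block (90 at 23) ; 180 left.
Fill P20 T1 block (80 at 18) ; 100 left.
Fill P16 T1 block (80 at 17) ; 20 left.
P16/T2: +20 of 80 at 14; pool empty.
Total = 25×20 + 24×20 + 23×90 + 18×80 + 17×80 + 14×20 = 6130.

6130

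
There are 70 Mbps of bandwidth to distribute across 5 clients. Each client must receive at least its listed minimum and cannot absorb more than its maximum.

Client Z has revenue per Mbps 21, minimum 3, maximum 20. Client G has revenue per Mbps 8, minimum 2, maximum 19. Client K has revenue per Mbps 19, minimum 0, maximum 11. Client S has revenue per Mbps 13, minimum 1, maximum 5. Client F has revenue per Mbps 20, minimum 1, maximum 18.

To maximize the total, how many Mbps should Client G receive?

Meeting every minimum uses 3+2+0+1+1 = 7 Mbps, leaving 63.
Highest revenue per Mbps first: Client Z 21 > Client F 20 > Client K 19 > Client S 13 > Client G 8.
Give Client Z 17 more to hit its cap of 20 ; 46 left.
Client F: +17 to 18 (cap) ; 29 left.
Give Client K 11 more to hit its cap of 11 ; 18 left.
Client S: +4 to 5 (cap) ; 14 left.
Only 14 left; Client G takes them to reach 16.

16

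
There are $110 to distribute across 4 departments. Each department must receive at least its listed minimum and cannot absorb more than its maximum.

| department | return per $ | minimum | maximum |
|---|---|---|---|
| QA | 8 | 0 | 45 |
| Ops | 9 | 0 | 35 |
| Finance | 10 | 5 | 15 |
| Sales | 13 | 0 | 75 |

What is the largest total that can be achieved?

1305

Meeting every minimum uses 0+0+5+0 = 5 $, leaving 105.
Highest return per $ first: Sales 13 > Finance 10 > Ops 9 > QA 8.
Sales takes 75 more to reach its cap of 75 — 30 left.
Give Finance 10 more to hit its cap of 15 — 20 left.
Only 20 left; Ops takes them to reach 20.
Total = 9×20 + 10×15 + 13×75 = 1305.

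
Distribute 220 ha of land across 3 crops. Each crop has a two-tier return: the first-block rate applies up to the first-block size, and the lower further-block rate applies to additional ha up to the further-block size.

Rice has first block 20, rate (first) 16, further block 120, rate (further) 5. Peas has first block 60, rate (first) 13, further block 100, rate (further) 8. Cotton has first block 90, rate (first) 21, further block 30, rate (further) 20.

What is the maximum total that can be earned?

Rank every tier by rate: Cotton/T1 21 > Cotton/T2 20 > Rice/T1 16 > Peas/T1 13 > Peas/T2 8 > Rice/T2 5.
Fill Cotton T1 block (90 at 21) ; 130 left.
Cotton/T2 (20): +30 ; 100 left.
Fill Rice T1 block (20 at 16) ; 80 left.
Fill Peas T1 block (60 at 13) ; 20 left.
20 remain; put them into Peas T2 at 8.
Total = 21×90 + 20×30 + 16×20 + 13×60 + 8×20 = 3750.

3750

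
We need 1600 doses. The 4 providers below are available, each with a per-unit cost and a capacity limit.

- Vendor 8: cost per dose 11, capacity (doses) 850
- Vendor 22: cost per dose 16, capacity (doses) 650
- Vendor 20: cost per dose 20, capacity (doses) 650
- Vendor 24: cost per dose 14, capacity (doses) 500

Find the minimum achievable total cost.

20350

Fill from the cheapest provider first.
Vendor 8 (11): use full 850 — 750 doses to go.
Take 500 from Vendor 24 at 14 — need 250 more.
Vendor 22 at 16: take 250 of its 650 — requirement met.
Vendor 20: unused.
Cost = 850×11 + 500×14 + 250×16 = 20350.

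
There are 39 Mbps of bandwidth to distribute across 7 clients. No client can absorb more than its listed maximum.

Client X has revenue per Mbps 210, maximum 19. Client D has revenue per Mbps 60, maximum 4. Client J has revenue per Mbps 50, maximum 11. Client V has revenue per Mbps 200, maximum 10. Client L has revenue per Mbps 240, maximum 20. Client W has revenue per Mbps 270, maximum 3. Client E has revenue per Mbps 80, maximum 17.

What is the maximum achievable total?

8970

Order the clients by revenue per Mbps: Client W 270 > Client L 240 > Client X 210 > Client V 200 > Client E 80 > Client D 60 > Client J 50.
Client W takes 3 to reach its cap of 3 ; 36 left.
Client L: +20 to 20 (cap) ; 16 left.
Client X has room for 19 but only 16 remain, so it gets 16.
Total = 210×16 + 240×20 + 270×3 = 8970.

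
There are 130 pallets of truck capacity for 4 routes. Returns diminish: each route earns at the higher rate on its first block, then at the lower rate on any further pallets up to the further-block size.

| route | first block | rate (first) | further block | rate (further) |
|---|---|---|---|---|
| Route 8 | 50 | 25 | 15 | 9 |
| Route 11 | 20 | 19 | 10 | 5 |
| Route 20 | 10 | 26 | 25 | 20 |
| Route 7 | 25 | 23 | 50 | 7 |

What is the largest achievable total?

Order all 8 blocks by rate: Route 20/tier1 26 > Route 8/tier1 25 > Route 7/tier1 23 > Route 20/tier2 20 > Route 11/tier1 19 > Route 8/tier2 9 > Route 7/tier2 7 > Route 11/tier2 5.
Route 20 tier1 at 26: fill all 10 ; 120 left.
Route 8 tier1 at 25: fill all 50 ; 70 left.
Route 7/tier1 (23): +25 ; 45 left.
Fill Route 20 tier2 block (25 at 20) ; 20 left.
Fill Route 11 tier1 block (20 at 19) ; 0 left.
Total = 26×10 + 25×50 + 23×25 + 20×25 + 19×20 = 2965.

2965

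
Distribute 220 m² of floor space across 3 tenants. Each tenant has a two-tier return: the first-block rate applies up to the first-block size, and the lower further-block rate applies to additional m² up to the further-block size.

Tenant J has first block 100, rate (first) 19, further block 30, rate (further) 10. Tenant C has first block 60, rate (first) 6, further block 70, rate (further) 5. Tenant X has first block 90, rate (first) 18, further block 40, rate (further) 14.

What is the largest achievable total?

3940

Rank every tier by rate: Tenant J/T1 19 > Tenant X/T1 18 > Tenant X/T2 14 > Tenant J/T2 10 > Tenant C/T1 6 > Tenant C/T2 5.
Fill Tenant J T1 block (100 at 19) → 120 left.
Tenant X T1 at 18: fill all 90 → 30 left.
30 remain; put them into Tenant X T2 at 14.
Total = 19×100 + 18×90 + 14×30 = 3940.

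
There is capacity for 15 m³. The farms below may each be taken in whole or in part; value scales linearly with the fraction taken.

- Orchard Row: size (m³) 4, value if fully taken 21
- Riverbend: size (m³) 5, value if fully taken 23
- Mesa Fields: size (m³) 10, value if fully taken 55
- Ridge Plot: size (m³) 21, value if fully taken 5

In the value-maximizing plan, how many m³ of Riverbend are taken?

1

Sort by value density: Mesa Fields 55/10≈5.5, Orchard Row 21/4≈5.25, Riverbend 23/5≈4.6, Ridge Plot 5/21≈0.238.
All 10 m³ of Mesa Fields fit (value 55) ; 5 remain.
Take all of Orchard Row (4 m³, value 21) ; 1 m³ left.
1 m³ left: a 1/5 share of Riverbend gives 23×1/5 = 4.6.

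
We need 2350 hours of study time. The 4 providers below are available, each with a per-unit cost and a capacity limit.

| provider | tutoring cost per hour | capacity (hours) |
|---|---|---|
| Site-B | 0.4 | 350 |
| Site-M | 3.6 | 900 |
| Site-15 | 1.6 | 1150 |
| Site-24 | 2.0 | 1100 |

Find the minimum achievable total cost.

3680

Cheapest first:
Site-B at 0.4: take all 350 hours — 2000 still needed.
Take 1150 from Site-15 at 1.6 — need 850 more.
Site-24 at 2.0: take 850 of its 1100 — requirement met.
Site-M: unused.
Cost = 350×0.4 + 1150×1.6 + 850×2.0 = 3680.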